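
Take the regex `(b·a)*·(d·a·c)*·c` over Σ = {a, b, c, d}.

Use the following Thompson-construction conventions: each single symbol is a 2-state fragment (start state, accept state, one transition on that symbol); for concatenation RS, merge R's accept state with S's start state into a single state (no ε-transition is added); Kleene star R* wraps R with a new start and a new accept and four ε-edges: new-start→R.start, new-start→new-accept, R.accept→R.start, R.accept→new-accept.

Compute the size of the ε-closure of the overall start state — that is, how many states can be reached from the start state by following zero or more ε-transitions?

Compute the ε-closure size of each fragment's start state recursively; a symbol fragment's start has no outgoing ε-edge, so its closure is just itself (size 1).
  b·a : C equals the left operand's closure size = 1 (its accept is not ε-reachable, so the closure stops there)
  (b·a)* : the star's fresh start ε-reaches both the body's start and the fresh accept: C = 2 + 1 = 3
  d·a·c : C equals the left operand's closure size = 1 (its accept is not ε-reachable, so the closure stops there)
  (d·a·c)* : the star's fresh start ε-reaches both the body's start and the fresh accept: C = 2 + 1 = 3
  (b·a)*·(d·a·c)*·c : the left operand accepts ε, so the closure extends into the next operand (the shared merged state is already counted); C = 3 + (3−1) + (1−1) = 5

5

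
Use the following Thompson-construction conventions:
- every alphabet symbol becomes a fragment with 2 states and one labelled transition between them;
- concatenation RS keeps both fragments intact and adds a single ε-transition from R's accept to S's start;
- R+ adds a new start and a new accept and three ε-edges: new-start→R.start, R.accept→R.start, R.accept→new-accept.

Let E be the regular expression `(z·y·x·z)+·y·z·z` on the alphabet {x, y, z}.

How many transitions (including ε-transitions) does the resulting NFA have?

16

By structural recursion:
Each of the 7 symbol leaves contributes 1 transition (1 symbol, 0 ε).
  z·y·x·z : 7 transitions (4 symbol, 3 ε)
  (z·y·x·z)+ : 10 transitions (4 symbol, 6 ε)
  (z·y·x·z)+·y·z·z : 16 transitions (7 symbol, 9 ε)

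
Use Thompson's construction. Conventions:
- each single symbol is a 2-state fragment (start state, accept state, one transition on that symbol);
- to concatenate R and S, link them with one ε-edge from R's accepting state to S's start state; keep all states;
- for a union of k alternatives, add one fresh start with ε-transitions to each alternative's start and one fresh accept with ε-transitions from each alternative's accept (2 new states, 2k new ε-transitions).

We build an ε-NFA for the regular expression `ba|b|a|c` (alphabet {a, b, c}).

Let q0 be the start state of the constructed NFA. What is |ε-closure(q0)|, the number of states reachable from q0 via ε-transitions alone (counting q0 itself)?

5

Work bottom-up. For each fragment F, track |ε-closure(F.start)| and whether F's accept lies in that closure (i.e. whether F accepts ε). A single-symbol fragment has closure size 1 and does not accept ε.
  ba — same as the first factor's closure: |ε-closure| = 1
  ba|b|a|c — new start ε-reaches every alternative's start; none of them accept ε, so the new accept is not reached: |ε-closure| = 1 + 1 + 1 + 1 + 1 = 5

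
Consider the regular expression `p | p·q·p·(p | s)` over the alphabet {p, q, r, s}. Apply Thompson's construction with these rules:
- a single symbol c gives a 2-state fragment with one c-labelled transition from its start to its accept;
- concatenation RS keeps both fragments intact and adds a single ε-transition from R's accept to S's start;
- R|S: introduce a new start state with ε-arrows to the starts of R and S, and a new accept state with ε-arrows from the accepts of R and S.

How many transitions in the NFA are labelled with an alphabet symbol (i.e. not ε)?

6

Per subexpression:
Each of the 6 symbol leaves contributes exactly 1 symbol transition.
  p | s — 2 symbol transitions
  p·q·p·(p | s) — 5 symbol transitions
  p | p·q·p·(p | s) — 6 symbol transitions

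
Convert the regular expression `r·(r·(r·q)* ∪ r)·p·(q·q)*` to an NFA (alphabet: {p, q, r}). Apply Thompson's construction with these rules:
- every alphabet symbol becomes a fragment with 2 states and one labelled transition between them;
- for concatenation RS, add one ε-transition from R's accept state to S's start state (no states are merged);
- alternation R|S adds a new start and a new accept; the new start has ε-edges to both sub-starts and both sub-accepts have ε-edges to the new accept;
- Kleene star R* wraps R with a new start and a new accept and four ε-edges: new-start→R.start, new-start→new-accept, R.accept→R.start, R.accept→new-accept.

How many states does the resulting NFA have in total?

Building bottom-up:
Each of the 8 symbol leaves contributes a 2-state fragment.
  r·q = 4 states
  (r·q)* = 6 states
  r·(r·q)* = 8 states
  r·(r·q)* ∪ r = 12 states
  q·q = 4 states
  (q·q)* = 6 states
  r·(r·(r·q)* ∪ r)·p·(q·q)* = 22 states

22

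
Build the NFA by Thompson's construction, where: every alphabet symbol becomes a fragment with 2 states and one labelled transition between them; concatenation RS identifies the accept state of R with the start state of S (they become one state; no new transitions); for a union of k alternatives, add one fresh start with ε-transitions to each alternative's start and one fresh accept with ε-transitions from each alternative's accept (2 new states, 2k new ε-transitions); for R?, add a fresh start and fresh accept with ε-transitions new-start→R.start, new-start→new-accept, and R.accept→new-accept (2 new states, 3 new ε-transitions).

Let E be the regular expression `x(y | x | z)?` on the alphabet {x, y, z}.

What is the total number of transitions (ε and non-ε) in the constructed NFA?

13

Bottom-up over the parse tree:
Each of the 4 symbol leaves contributes 1 transition (1 symbol, 0 ε).
  y | x | z → 9 transitions (3 symbol, 6 ε)
  (y | x | z)? → 12 transitions (3 symbol, 9 ε)
  x(y | x | z)? → 13 transitions (4 symbol, 9 ε)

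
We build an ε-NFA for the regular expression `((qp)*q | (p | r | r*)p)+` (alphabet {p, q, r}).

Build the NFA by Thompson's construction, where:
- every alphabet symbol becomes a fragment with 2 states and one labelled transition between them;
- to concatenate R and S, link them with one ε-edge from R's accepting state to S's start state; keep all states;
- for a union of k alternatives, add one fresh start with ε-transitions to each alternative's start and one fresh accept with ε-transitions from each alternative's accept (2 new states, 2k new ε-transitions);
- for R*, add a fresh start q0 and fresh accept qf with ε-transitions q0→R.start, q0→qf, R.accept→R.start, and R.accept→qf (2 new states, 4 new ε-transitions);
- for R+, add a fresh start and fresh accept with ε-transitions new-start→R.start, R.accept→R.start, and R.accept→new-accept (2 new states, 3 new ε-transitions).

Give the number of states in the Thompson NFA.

Building bottom-up:
Each of the 7 symbol leaves contributes a 2-state fragment.
  qp = 4 states
  (qp)* = 6 states
  (qp)*q = 8 states
  r* = 4 states
  p | r | r* = 10 states
  (p | r | r*)p = 12 states
  (qp)*q | (p | r | r*)p = 22 states
  ((qp)*q | (p | r | r*)p)+ = 24 states

24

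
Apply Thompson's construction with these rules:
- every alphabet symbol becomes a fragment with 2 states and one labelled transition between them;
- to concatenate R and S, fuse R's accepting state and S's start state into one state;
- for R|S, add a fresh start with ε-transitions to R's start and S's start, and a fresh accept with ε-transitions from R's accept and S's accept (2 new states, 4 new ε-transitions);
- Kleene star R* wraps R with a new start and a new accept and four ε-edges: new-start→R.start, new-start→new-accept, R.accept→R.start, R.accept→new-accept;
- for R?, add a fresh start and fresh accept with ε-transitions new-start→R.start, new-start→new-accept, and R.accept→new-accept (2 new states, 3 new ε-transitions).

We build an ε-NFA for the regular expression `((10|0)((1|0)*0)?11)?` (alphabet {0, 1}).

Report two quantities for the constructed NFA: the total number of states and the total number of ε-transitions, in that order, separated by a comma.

21, 18

Bottom-up over the parse tree:
Each of the 8 symbol leaves contributes 2 states and 0 ε-transitions.
  10 → 3 states, 0 ε-transitions
  10|0 → 7 states, 4 ε-transitions
  1|0 → 6 states, 4 ε-transitions
  (1|0)* → 8 states, 8 ε-transitions
  (1|0)*0 → 9 states, 8 ε-transitions
  ((1|0)*0)? → 11 states, 11 ε-transitions
  (10|0)((1|0)*0)?11 → 19 states, 15 ε-transitions
  ((10|0)((1|0)*0)?11)? → 21 states, 18 ε-transitions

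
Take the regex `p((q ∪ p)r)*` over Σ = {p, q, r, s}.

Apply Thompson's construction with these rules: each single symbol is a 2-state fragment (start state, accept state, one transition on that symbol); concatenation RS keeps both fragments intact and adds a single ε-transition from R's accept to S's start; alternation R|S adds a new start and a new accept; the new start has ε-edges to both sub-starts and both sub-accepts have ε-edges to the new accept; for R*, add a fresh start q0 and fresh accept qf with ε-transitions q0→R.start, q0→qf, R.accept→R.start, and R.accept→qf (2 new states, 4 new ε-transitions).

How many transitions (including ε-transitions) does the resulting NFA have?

Recursing over subexpressions:
Each of the 4 symbol leaves contributes 1 transition (1 symbol, 0 ε).
  q ∪ p : 6 transitions (2 symbol, 4 ε)
  (q ∪ p)r : 8 transitions (3 symbol, 5 ε)
  ((q ∪ p)r)* : 12 transitions (3 symbol, 9 ε)
  p((q ∪ p)r)* : 14 transitions (4 symbol, 10 ε)

14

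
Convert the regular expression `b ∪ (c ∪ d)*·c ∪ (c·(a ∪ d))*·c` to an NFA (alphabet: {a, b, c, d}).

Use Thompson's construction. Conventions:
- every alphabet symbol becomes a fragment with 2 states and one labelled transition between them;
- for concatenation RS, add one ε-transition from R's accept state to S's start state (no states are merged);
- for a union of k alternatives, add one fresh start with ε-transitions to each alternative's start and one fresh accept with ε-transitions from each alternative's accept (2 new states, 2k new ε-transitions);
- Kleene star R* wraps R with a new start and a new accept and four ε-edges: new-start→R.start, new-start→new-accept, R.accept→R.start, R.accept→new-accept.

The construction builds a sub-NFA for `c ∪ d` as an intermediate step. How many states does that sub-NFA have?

Fragment for `c ∪ d`:
Each of the 2 symbol leaves contributes a 2-state fragment.
  c ∪ d → 6 states

6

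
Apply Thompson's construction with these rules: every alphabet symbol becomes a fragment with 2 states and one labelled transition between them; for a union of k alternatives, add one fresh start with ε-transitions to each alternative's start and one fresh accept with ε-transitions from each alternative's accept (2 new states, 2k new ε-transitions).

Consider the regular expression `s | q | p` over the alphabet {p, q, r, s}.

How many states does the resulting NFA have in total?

Recursing over subexpressions:
Each of the 3 symbol leaves contributes a 2-state fragment.
  s | q | p → 8 states

8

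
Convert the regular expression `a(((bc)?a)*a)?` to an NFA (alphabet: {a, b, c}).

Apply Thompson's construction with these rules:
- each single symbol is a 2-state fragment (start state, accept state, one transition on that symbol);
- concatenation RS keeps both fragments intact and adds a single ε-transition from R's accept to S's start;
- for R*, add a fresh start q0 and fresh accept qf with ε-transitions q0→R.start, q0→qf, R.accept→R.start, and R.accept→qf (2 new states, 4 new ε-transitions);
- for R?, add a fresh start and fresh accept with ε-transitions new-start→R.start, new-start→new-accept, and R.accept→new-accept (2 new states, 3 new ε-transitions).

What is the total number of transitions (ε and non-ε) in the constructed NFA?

Building bottom-up:
Each of the 5 symbol leaves contributes 1 transition (1 symbol, 0 ε).
  bc = 3 transitions (2 symbol, 1 ε)
  (bc)? = 6 transitions (2 symbol, 4 ε)
  (bc)?a = 8 transitions (3 symbol, 5 ε)
  ((bc)?a)* = 12 transitions (3 symbol, 9 ε)
  ((bc)?a)*a = 14 transitions (4 symbol, 10 ε)
  (((bc)?a)*a)? = 17 transitions (4 symbol, 13 ε)
  a(((bc)?a)*a)? = 19 transitions (5 symbol, 14 ε)

19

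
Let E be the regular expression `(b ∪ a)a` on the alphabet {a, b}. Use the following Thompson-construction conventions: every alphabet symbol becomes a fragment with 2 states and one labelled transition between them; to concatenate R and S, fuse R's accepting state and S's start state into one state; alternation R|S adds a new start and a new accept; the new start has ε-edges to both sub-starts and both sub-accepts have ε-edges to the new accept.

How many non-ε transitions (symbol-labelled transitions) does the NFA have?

3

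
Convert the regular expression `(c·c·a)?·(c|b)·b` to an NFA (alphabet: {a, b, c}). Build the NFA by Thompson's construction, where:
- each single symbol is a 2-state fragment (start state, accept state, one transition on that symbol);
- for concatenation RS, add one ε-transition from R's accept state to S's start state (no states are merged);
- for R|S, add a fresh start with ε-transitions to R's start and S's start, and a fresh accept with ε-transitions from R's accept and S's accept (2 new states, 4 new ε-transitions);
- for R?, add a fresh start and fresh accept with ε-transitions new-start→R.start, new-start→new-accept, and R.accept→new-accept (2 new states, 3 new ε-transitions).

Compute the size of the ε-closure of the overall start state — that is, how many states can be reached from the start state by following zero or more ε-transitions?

6

Work bottom-up. For each fragment F, track |ε-closure(F.start)| and whether F's accept lies in that closure (i.e. whether F accepts ε). A single-symbol fragment has closure size 1 and does not accept ε.
  c·c·a → C equals the left operand's closure size = 1 (its accept is not ε-reachable, so the closure stops there)
  (c·c·a)? → C = 1 (new start) + 1 (body) + 1 (new accept, via ε) = 3
  c|b → new start ε-reaches every alternative's start; none of them accept ε, so the new accept is not reached: C = 1 + 1 + 1 = 3
  (c·c·a)?·(c|b)·b → the left operand accepts ε, so the closure extends into the next operand (via the concat ε-link); C = 3 + 3 = 6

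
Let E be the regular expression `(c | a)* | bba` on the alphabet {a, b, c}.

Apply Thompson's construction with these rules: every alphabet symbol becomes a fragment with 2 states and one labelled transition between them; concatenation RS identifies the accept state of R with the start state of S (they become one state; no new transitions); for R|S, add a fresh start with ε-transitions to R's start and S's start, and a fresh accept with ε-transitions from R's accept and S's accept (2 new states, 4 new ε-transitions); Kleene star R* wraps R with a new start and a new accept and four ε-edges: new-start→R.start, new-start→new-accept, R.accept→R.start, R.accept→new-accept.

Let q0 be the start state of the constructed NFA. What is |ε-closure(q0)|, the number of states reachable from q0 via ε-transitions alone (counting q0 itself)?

8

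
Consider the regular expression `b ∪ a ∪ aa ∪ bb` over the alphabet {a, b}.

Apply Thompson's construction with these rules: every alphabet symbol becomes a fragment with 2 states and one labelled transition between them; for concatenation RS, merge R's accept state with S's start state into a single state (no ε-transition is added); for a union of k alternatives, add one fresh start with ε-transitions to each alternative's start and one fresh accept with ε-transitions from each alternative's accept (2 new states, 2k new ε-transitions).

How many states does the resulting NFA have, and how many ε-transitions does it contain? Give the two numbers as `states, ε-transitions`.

Building bottom-up:
Each of the 6 symbol leaves contributes 2 states and 0 ε-transitions.
  aa = 3 states, 0 ε-transitions
  bb = 3 states, 0 ε-transitions
  b ∪ a ∪ aa ∪ bb = 12 states, 8 ε-transitions

12, 8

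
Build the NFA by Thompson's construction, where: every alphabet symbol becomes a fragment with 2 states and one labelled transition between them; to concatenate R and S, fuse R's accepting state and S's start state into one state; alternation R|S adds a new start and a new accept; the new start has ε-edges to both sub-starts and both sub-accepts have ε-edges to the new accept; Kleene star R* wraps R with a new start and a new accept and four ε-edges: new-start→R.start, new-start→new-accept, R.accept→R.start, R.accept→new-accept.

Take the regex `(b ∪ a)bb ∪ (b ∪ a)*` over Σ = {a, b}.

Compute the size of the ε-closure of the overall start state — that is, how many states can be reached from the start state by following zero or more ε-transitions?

Work bottom-up. For each fragment F, track |ε-closure(F.start)| and whether F's accept lies in that closure (i.e. whether F accepts ε). A single-symbol fragment has closure size 1 and does not accept ε.
  b ∪ a → |closure| = 1 + 1 + 1 = 3 (the new accept is not ε-reachable since no branch accepts ε)
  (b ∪ a)bb → |closure| equals the left operand's closure size = 3 (its accept is not ε-reachable, so the closure stops there)
  b ∪ a → |closure| = 1 + 1 + 1 = 3 (the new accept is not ε-reachable since no branch accepts ε)
  (b ∪ a)* → |closure| = 1 (new start) + 3 (body) + 1 (new accept) = 5
  (b ∪ a)bb ∪ (b ∪ a)* → |closure| = 1 (new start) + (3 + 5) + 1 (new accept, since some branch ε-reaches its own accept) = 10

10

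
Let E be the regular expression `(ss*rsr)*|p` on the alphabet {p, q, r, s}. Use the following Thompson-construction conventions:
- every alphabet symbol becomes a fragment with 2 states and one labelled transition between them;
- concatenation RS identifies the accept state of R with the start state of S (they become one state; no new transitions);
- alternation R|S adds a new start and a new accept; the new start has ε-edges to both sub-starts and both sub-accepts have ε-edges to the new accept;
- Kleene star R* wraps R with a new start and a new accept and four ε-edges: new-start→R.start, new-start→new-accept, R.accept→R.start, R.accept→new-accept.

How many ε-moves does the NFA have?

12

Bottom-up over the parse tree:
Each of the 6 symbol leaves contributes 0 ε-transitions.
  s* — 4 ε-transitions
  ss*rsr — 4 ε-transitions
  (ss*rsr)* — 8 ε-transitions
  (ss*rsr)*|p — 12 ε-transitions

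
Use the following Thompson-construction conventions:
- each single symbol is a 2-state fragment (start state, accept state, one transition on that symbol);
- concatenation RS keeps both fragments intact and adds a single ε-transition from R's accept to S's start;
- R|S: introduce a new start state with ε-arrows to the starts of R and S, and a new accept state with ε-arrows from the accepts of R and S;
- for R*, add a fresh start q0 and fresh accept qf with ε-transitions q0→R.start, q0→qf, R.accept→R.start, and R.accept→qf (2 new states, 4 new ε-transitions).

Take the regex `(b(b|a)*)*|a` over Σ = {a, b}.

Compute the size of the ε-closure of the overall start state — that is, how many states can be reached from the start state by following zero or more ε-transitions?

6

Let C(F) = |ε-closure(F.start)| within fragment F, and note whether F accepts ε. Symbol fragments have C = 1 and do not accept ε. Then:
  b|a → new start ε-reaches every alternative's start; none of them accept ε, so the new accept is not reached: |ε-closure| = 1 + 1 + 1 = 3
  (b|a)* → new start has ε-edges to the inner start and to the new accept, so |ε-closure| = 2 + 3 = 5
  b(b|a)* → |ε-closure| equals the left operand's closure size = 1 (its accept is not ε-reachable, so the closure stops there)
  (b(b|a)*)* → |ε-closure| = 1 (new start) + 1 (body) + 1 (new accept) = 3
  (b(b|a)*)*|a → new start ε-reaches every alternative's start; at least one alternative accepts ε, so the union's new accept is reached too: |ε-closure| = 1 + 3 + 1 + 1 = 6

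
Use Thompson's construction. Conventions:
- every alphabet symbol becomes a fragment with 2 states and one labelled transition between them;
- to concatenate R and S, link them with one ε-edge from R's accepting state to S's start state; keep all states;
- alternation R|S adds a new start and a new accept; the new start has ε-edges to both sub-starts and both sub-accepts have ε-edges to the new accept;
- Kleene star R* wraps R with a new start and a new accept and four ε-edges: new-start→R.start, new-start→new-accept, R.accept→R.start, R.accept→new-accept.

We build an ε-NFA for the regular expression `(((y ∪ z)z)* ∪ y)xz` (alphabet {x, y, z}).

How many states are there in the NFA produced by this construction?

18

Per subexpression:
Each of the 6 symbol leaves contributes a 2-state fragment.
  y ∪ z → 6 states
  (y ∪ z)z → 8 states
  ((y ∪ z)z)* → 10 states
  ((y ∪ z)z)* ∪ y → 14 states
  (((y ∪ z)z)* ∪ y)xz → 18 states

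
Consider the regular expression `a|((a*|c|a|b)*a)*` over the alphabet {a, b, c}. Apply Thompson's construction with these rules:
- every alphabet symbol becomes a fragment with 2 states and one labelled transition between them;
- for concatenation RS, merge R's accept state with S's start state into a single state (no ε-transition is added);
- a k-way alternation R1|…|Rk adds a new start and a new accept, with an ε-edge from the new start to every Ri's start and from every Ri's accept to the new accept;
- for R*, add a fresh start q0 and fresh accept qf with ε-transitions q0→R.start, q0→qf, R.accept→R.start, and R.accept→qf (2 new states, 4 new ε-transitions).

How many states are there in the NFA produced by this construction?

Bottom-up over the parse tree:
Each of the 6 symbol leaves contributes a 2-state fragment.
  a* : 4 states
  a*|c|a|b : 12 states
  (a*|c|a|b)* : 14 states
  (a*|c|a|b)*a : 15 states
  ((a*|c|a|b)*a)* : 17 states
  a|((a*|c|a|b)*a)* : 21 states

21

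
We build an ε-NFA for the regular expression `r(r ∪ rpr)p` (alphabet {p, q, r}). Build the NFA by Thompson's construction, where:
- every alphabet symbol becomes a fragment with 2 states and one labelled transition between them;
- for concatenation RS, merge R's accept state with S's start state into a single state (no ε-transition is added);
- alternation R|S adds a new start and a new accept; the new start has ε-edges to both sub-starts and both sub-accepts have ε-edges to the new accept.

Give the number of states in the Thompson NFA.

10

Recursing over subexpressions:
Each of the 6 symbol leaves contributes a 2-state fragment.
  rpr — 4 states
  r ∪ rpr — 8 states
  r(r ∪ rpr)p — 10 states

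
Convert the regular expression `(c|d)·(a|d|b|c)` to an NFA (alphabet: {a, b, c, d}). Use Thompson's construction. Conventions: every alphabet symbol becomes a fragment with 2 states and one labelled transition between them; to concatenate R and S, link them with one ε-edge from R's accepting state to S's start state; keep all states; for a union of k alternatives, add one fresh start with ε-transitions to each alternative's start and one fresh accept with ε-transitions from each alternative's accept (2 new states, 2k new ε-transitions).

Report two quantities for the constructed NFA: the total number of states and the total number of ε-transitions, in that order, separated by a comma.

16, 13

By structural recursion:
Each of the 6 symbol leaves contributes 2 states and 0 ε-transitions.
  c|d = 6 states, 4 ε-transitions
  a|d|b|c = 10 states, 8 ε-transitions
  (c|d)·(a|d|b|c) = 16 states, 13 ε-transitions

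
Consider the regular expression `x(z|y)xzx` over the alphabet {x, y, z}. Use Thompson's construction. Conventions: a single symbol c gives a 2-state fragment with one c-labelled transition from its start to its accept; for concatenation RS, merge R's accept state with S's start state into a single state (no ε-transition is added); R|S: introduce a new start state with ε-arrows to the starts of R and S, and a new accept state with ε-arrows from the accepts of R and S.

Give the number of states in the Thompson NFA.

10

Per subexpression:
Each of the 6 symbol leaves contributes a 2-state fragment.
  z|y → 6 states
  x(z|y)xzx → 10 states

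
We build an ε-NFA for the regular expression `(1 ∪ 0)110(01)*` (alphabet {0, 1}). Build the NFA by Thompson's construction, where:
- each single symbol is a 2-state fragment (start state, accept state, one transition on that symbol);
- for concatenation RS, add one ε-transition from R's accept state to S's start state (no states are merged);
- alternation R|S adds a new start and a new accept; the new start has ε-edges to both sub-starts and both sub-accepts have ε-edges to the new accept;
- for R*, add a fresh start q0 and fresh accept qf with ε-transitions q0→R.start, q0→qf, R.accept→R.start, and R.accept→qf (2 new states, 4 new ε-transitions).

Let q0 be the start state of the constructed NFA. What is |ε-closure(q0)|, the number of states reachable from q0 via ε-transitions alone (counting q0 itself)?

3

Work bottom-up. For each fragment F, track |ε-closure(F.start)| and whether F's accept lies in that closure (i.e. whether F accepts ε). A single-symbol fragment has closure size 1 and does not accept ε.
  1 ∪ 0 → new start ε-reaches every alternative's start; none of them accept ε, so the new accept is not reached: C = 1 + 1 + 1 = 3
  01 → C equals the left operand's closure size = 1 (its accept is not ε-reachable, so the closure stops there)
  (01)* → the star's fresh start ε-reaches both the body's start and the fresh accept: C = 2 + 1 = 3
  (1 ∪ 0)110(01)* → same as the first factor's closure: C = 3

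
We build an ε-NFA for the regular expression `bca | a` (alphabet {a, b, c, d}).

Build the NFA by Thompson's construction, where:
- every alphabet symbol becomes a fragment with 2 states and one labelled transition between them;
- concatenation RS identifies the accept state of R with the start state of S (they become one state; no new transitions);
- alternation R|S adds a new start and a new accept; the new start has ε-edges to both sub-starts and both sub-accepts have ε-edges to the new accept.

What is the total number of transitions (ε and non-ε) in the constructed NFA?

Recursing over subexpressions:
Each of the 4 symbol leaves contributes 1 transition (1 symbol, 0 ε).
  bca → 3 transitions (3 symbol, 0 ε)
  bca | a → 8 transitions (4 symbol, 4 ε)

8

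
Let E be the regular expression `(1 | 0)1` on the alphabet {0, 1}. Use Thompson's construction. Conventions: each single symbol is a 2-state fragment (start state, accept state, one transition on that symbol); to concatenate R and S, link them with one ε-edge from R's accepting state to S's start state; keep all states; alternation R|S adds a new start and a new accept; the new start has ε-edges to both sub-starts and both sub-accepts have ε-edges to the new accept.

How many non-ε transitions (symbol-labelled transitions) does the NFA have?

3

Bottom-up over the parse tree:
Each of the 3 symbol leaves contributes exactly 1 symbol transition.
  1 | 0 → 2 symbol transitions
  (1 | 0)1 → 3 symbol transitions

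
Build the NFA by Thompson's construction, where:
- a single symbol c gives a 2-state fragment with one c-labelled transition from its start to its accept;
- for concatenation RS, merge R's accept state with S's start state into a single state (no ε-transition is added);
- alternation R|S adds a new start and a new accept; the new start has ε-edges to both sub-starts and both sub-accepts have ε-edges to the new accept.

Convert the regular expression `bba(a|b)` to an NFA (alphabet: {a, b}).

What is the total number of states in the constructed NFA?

Recursing over subexpressions:
Each of the 5 symbol leaves contributes a 2-state fragment.
  a|b — 6 states
  bba(a|b) — 9 states

9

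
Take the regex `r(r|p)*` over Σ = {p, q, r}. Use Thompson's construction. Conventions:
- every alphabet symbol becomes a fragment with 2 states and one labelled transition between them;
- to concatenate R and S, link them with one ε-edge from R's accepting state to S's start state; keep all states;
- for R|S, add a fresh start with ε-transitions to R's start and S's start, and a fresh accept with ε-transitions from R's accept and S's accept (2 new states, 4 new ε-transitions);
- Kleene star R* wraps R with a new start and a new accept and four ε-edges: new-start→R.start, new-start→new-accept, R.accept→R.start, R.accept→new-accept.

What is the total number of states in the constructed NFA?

10

Per subexpression:
Each of the 3 symbol leaves contributes a 2-state fragment.
  r|p : 6 states
  (r|p)* : 8 states
  r(r|p)* : 10 states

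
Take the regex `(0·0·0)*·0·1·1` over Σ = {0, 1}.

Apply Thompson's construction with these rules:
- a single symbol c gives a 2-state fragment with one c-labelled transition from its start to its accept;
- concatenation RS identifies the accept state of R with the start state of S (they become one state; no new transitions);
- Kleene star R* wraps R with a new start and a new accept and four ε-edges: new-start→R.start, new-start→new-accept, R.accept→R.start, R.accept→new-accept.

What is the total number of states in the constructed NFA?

Building bottom-up:
Each of the 6 symbol leaves contributes a 2-state fragment.
  0·0·0 : 4 states
  (0·0·0)* : 6 states
  (0·0·0)*·0·1·1 : 9 states

9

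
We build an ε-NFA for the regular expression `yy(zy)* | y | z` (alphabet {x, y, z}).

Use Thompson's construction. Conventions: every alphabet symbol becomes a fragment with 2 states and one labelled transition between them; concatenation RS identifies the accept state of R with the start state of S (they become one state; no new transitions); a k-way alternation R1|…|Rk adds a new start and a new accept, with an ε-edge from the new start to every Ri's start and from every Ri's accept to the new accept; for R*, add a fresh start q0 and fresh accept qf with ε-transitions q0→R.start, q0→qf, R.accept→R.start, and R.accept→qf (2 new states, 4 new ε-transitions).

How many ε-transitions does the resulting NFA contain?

Per subexpression:
Each of the 6 symbol leaves contributes 0 ε-transitions.
  zy — 0 ε-transitions
  (zy)* — 4 ε-transitions
  yy(zy)* — 4 ε-transitions
  yy(zy)* | y | z — 10 ε-transitions

10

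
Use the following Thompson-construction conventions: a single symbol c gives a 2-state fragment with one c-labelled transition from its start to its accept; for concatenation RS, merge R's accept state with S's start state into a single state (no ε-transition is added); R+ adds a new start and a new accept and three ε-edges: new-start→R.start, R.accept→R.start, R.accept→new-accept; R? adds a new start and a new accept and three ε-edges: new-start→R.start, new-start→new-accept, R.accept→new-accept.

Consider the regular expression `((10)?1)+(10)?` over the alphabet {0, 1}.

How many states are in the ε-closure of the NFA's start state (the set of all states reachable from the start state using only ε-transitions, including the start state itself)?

Compute the ε-closure size of each fragment's start state recursively; a symbol fragment's start has no outgoing ε-edge, so its closure is just itself (size 1).
  10 — same as the first factor's closure: C = 1
  (10)? — new start has ε-edges to the inner start and to the new accept, so C = 2 + 1 = 3
  (10)?1 — C = 3 + (1−1) = 3 (closure spills across the concat boundary because the left factor accepts ε)
  ((10)?1)+ — new start ε-reaches only the body's start; the new accept needs a symbol first: C = 1 + 3 = 4
  10 — same as the first factor's closure: C = 1
  (10)? — C = 1 (new start) + 1 (body) + 1 (new accept, via ε) = 3
  ((10)?1)+(10)? — same as the first factor's closure: C = 4

4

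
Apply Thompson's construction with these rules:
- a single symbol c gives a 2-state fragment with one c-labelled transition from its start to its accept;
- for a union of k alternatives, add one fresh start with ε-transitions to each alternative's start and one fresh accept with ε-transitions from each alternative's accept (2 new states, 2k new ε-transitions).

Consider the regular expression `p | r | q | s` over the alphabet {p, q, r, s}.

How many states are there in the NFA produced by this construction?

10

By structural recursion:
Each of the 4 symbol leaves contributes a 2-state fragment.
  p | r | q | s : 10 states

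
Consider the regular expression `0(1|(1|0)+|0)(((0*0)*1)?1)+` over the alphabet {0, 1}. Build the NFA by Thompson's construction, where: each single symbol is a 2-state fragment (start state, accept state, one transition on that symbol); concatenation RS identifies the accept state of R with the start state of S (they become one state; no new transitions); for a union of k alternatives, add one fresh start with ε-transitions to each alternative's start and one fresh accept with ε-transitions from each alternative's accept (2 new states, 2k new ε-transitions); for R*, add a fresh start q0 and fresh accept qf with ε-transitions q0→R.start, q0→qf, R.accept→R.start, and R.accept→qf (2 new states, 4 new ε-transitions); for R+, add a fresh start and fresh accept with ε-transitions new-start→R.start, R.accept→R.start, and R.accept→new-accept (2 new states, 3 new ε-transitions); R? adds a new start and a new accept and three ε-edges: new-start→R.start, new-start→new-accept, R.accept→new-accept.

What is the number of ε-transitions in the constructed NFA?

27

Bottom-up over the parse tree:
Each of the 9 symbol leaves contributes 0 ε-transitions.
  1|0 → 4 ε-transitions
  (1|0)+ → 7 ε-transitions
  1|(1|0)+|0 → 13 ε-transitions
  0* → 4 ε-transitions
  0*0 → 4 ε-transitions
  (0*0)* → 8 ε-transitions
  (0*0)*1 → 8 ε-transitions
  ((0*0)*1)? → 11 ε-transitions
  ((0*0)*1)?1 → 11 ε-transitions
  (((0*0)*1)?1)+ → 14 ε-transitions
  0(1|(1|0)+|0)(((0*0)*1)?1)+ → 27 ε-transitions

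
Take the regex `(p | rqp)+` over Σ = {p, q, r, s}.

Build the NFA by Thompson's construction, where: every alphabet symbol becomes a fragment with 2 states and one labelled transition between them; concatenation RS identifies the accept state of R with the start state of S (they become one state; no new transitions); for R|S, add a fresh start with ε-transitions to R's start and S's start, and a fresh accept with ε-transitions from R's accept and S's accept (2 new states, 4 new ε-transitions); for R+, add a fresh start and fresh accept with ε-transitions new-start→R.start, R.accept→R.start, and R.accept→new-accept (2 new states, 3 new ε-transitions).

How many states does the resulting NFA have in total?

10

Recursing over subexpressions:
Each of the 4 symbol leaves contributes a 2-state fragment.
  rqp → 4 states
  p | rqp → 8 states
  (p | rqp)+ → 10 states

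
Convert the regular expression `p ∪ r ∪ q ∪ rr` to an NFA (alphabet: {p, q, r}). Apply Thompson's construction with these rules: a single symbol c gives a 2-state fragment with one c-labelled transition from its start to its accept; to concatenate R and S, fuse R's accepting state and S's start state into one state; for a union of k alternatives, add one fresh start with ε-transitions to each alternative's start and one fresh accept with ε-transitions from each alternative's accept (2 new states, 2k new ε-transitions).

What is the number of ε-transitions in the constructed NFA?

Building bottom-up:
Each of the 5 symbol leaves contributes 0 ε-transitions.
  rr : 0 ε-transitions
  p ∪ r ∪ q ∪ rr : 8 ε-transitions

8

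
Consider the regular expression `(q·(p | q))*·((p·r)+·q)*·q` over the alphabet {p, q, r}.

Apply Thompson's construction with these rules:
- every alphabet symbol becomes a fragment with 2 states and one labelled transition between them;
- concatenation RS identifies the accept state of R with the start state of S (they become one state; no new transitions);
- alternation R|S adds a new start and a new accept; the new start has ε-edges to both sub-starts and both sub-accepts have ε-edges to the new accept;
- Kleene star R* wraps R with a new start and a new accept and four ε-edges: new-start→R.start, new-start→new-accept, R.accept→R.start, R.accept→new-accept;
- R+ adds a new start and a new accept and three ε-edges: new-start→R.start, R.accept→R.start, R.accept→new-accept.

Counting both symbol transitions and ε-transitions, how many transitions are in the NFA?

Bottom-up over the parse tree:
Each of the 7 symbol leaves contributes 1 transition (1 symbol, 0 ε).
  p | q = 6 transitions (2 symbol, 4 ε)
  q·(p | q) = 7 transitions (3 symbol, 4 ε)
  (q·(p | q))* = 11 transitions (3 symbol, 8 ε)
  p·r = 2 transitions (2 symbol, 0 ε)
  (p·r)+ = 5 transitions (2 symbol, 3 ε)
  (p·r)+·q = 6 transitions (3 symbol, 3 ε)
  ((p·r)+·q)* = 10 transitions (3 symbol, 7 ε)
  (q·(p | q))*·((p·r)+·q)*·q = 22 transitions (7 symbol, 15 ε)

22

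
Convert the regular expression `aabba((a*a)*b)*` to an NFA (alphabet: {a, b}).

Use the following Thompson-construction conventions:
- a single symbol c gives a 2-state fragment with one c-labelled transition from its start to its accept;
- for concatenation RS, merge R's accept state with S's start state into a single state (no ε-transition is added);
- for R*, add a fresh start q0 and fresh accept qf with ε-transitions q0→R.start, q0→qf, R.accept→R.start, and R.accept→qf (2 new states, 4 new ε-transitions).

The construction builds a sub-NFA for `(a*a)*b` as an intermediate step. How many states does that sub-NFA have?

8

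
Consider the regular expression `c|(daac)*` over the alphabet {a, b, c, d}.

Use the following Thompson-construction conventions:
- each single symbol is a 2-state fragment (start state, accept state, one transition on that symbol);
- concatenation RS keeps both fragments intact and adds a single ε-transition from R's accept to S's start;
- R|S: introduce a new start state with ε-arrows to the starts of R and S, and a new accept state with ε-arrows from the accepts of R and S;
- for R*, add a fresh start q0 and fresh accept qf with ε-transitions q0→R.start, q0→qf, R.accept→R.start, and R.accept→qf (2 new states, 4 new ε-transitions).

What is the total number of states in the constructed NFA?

Building bottom-up:
Each of the 5 symbol leaves contributes a 2-state fragment.
  daac → 8 states
  (daac)* → 10 states
  c|(daac)* → 14 states

14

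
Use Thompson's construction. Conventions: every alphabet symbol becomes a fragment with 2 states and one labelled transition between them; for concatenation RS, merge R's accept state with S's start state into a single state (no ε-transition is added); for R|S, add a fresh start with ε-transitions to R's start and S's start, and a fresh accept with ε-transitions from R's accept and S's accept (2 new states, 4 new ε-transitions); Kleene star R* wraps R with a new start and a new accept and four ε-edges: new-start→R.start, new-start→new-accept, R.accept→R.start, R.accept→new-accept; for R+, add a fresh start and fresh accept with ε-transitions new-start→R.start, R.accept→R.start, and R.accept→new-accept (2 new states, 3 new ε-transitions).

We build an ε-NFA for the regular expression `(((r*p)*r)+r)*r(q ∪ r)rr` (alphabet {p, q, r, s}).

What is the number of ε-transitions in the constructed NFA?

19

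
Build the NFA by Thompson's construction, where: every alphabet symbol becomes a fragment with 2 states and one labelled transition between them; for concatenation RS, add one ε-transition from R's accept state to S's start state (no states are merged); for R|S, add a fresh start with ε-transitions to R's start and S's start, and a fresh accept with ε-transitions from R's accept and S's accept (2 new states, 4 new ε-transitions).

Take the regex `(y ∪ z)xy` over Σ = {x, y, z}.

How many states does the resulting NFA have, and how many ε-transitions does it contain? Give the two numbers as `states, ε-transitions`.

By structural recursion:
Each of the 4 symbol leaves contributes 2 states and 0 ε-transitions.
  y ∪ z : 6 states, 4 ε-transitions
  (y ∪ z)xy : 10 states, 6 ε-transitions

10, 6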